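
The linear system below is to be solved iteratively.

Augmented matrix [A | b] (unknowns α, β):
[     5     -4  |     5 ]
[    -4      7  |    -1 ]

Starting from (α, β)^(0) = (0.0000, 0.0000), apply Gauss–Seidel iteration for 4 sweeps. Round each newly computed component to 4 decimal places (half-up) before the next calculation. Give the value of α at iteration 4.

1.5713

Iteration 1:
  α = (5 - (-4)·0.0000) / (5) = 1.0000
  β = (-1 - (-4)·1.0000) / (7) = 0.4286
Iteration 2:
  α = (5 - (-4)·0.4286) / (5) = 1.3429
  β = (-1 - (-4)·1.3429) / (7) = 0.6245
Iteration 3:
  α = (5 - (-4)·0.6245) / (5) = 1.4996
  β = (-1 - (-4)·1.4996) / (7) = 0.7141
Iteration 4:
  α = (5 - (-4)·0.7141) / (5) = 1.5713
  β = (-1 - (-4)·1.5713) / (7) = 0.7550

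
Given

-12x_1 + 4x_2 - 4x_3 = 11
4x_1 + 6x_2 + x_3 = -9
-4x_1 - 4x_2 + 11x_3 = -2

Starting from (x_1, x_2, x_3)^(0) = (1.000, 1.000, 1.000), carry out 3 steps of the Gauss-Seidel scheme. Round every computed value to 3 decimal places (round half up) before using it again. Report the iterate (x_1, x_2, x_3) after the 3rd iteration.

Iteration 1:
  x_1 = (11 - (4)·1.000 - (-4)·1.000) / (-12) = -0.917
  x_2 = (-9 - (4)·-0.917 - (1)·1.000) / (6) = -1.055
  x_3 = (-2 - (-4)·-0.917 - (-4)·-1.055) / (11) = -0.899
Iteration 2:
  x_1 = (11 - (4)·-1.055 - (-4)·-0.899) / (-12) = -0.969
  x_2 = (-9 - (4)·-0.969 - (1)·-0.899) / (6) = -0.704
  x_3 = (-2 - (-4)·-0.969 - (-4)·-0.704) / (11) = -0.790
Iteration 3:
  x_1 = (11 - (4)·-0.704 - (-4)·-0.790) / (-12) = -0.888
  x_2 = (-9 - (4)·-0.888 - (1)·-0.790) / (6) = -0.776
  x_3 = (-2 - (-4)·-0.888 - (-4)·-0.776) / (11) = -0.787

(-0.888, -0.776, -0.787)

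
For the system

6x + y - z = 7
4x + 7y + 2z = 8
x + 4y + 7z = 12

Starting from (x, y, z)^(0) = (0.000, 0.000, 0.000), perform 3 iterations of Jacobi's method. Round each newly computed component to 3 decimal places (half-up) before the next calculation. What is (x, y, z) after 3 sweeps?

Iteration 1:
  x = (7 - (1)·0.000 - (-1)·0.000) / (6) = 1.167
  y = (8 - (4)·0.000 - (2)·0.000) / (7) = 1.143
  z = (12 - (1)·0.000 - (4)·0.000) / (7) = 1.714
Iteration 2:
  x = (7 - (1)·1.143 - (-1)·1.714) / (6) = 1.262
  y = (8 - (4)·1.167 - (2)·1.714) / (7) = -0.014
  z = (12 - (1)·1.167 - (4)·1.143) / (7) = 0.894
Iteration 3:
  x = (7 - (1)·-0.014 - (-1)·0.894) / (6) = 1.318
  y = (8 - (4)·1.262 - (2)·0.894) / (7) = 0.166
  z = (12 - (1)·1.262 - (4)·-0.014) / (7) = 1.542

(1.318, 0.166, 1.542)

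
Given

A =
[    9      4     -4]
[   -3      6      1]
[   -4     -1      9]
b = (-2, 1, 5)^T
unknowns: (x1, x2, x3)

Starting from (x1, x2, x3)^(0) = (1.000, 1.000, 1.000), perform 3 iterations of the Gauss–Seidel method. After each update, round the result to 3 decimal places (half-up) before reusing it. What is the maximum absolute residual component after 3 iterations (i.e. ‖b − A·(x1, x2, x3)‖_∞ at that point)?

0.080

Iteration 1:
  x1 = (-2 - (4)·1.000 - (-4)·1.000) / (9) = -0.222
  x2 = (1 - (-3)·-0.222 - (1)·1.000) / (6) = -0.111
  x3 = (5 - (-4)·-0.222 - (-1)·-0.111) / (9) = 0.445
Iteration 2:
  x1 = (-2 - (4)·-0.111 - (-4)·0.445) / (9) = 0.025
  x2 = (1 - (-3)·0.025 - (1)·0.445) / (6) = 0.105
  x3 = (5 - (-4)·0.025 - (-1)·0.105) / (9) = 0.578
Iteration 3:
  x1 = (-2 - (4)·0.105 - (-4)·0.578) / (9) = -0.012
  x2 = (1 - (-3)·-0.012 - (1)·0.578) / (6) = 0.064
  x3 = (5 - (-4)·-0.012 - (-1)·0.064) / (9) = 0.557
Residual b − A·x = (0.080, 0.023, 0.003); ∞-norm = 0.080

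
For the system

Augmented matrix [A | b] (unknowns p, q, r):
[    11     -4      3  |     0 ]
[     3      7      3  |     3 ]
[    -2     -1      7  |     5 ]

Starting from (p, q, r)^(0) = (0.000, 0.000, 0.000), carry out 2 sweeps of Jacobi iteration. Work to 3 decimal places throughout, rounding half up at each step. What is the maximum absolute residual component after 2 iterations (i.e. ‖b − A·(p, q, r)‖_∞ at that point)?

1.407

Iteration 1:
  p = (0 - (-4)·0.000 - (3)·0.000) / (11) = 0.000
  q = (3 - (3)·0.000 - (3)·0.000) / (7) = 0.429
  r = (5 - (-2)·0.000 - (-1)·0.000) / (7) = 0.714
Iteration 2:
  p = (0 - (-4)·0.429 - (3)·0.714) / (11) = -0.039
  q = (3 - (3)·0.000 - (3)·0.714) / (7) = 0.123
  r = (5 - (-2)·0.000 - (-1)·0.429) / (7) = 0.776
Residual b − A·x = (-1.407, -0.072, -0.387); ∞-norm = 1.407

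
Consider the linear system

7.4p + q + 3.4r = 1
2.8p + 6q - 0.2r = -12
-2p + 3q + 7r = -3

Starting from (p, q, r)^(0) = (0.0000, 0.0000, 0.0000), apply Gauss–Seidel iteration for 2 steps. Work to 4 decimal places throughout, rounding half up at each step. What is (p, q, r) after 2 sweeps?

Iteration 1:
  p = (1 - (1)·0.0000 - (3.4)·0.0000) / (7.4) = 0.1351
  q = (-12 - (2.8)·0.1351 - (-0.2)·0.0000) / (6) = -2.0630
  r = (-3 - (-2)·0.1351 - (3)·-2.0630) / (7) = 0.4942
Iteration 2:
  p = (1 - (1)·-2.0630 - (3.4)·0.4942) / (7.4) = 0.1869
  q = (-12 - (2.8)·0.1869 - (-0.2)·0.4942) / (6) = -2.0707
  r = (-3 - (-2)·0.1869 - (3)·-2.0707) / (7) = 0.5123

(0.1869, -2.0707, 0.5123)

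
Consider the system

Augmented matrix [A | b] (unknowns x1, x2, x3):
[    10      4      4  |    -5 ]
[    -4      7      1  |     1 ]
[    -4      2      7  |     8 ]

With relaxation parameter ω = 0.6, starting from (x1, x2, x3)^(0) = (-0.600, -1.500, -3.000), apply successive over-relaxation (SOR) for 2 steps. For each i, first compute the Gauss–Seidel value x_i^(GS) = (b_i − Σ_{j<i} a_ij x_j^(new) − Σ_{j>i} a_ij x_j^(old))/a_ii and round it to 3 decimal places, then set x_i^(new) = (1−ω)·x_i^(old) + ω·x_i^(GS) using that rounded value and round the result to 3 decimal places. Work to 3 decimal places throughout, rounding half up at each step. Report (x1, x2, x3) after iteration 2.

(0.010, 0.088, 0.547)

Iteration 1:
  x1: GS value = (-5 - (4)·-1.500 - (4)·-3.000) / (10) = 1.300;  x1 ← (1−ω)·-0.600 + ω·1.300 = 0.540
  x2: GS value = (1 - (-4)·0.540 - (1)·-3.000) / (7) = 0.880;  x2 ← (1−ω)·-1.500 + ω·0.880 = -0.072
  x3: GS value = (8 - (-4)·0.540 - (2)·-0.072) / (7) = 1.472;  x3 ← (1−ω)·-3.000 + ω·1.472 = -0.317
Iteration 2:
  x1: GS value = (-5 - (4)·-0.072 - (4)·-0.317) / (10) = -0.344;  x1 ← (1−ω)·0.540 + ω·-0.344 = 0.010
  x2: GS value = (1 - (-4)·0.010 - (1)·-0.317) / (7) = 0.194;  x2 ← (1−ω)·-0.072 + ω·0.194 = 0.088
  x3: GS value = (8 - (-4)·0.010 - (2)·0.088) / (7) = 1.123;  x3 ← (1−ω)·-0.317 + ω·1.123 = 0.547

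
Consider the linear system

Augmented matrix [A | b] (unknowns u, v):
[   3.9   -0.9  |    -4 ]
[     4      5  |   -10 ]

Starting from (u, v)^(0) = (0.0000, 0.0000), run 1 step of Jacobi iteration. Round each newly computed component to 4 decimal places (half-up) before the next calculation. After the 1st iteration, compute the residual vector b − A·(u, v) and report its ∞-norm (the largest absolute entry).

Iteration 1:
  u = (-4 - (-0.9)·0.0000) / (3.9) = -1.0256
  v = (-10 - (4)·0.0000) / (5) = -2.0000
Residual b − A·x = (-1.8002, 4.1024); ∞-norm = 4.1024

4.1024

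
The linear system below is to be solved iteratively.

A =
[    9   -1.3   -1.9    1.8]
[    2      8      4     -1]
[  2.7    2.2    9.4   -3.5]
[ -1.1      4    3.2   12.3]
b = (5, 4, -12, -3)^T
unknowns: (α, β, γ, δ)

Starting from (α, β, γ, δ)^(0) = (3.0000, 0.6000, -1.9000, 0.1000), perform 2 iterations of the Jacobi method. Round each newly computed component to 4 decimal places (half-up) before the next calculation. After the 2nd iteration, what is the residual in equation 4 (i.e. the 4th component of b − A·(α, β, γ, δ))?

-6.4204

Iteration 1:
  α = (5 - (-1.3)·0.6000 - (-1.9)·-1.9000 - (1.8)·0.1000) / (9) = 0.2211
  β = (4 - (2)·3.0000 - (4)·-1.9000 - (-1)·0.1000) / (8) = 0.7125
  γ = (-12 - (2.7)·3.0000 - (2.2)·0.6000 - (-3.5)·0.1000) / (9.4) = -2.2415
  δ = (-3 - (-1.1)·3.0000 - (4)·0.6000 - (3.2)·-1.9000) / (12.3) = 0.3236
Iteration 2:
  α = (5 - (-1.3)·0.7125 - (-1.9)·-2.2415 - (1.8)·0.3236) / (9) = 0.1205
  β = (4 - (2)·0.2211 - (4)·-2.2415 - (-1)·0.3236) / (8) = 1.6059
  γ = (-12 - (2.7)·0.2211 - (2.2)·0.7125 - (-3.5)·0.3236) / (9.4) = -1.3864
  δ = (-3 - (-1.1)·0.2211 - (4)·0.7125 - (3.2)·-2.2415) / (12.3) = 0.1273
Residual b − A·x = (3.1399, -3.4153, -2.3806, -6.4204)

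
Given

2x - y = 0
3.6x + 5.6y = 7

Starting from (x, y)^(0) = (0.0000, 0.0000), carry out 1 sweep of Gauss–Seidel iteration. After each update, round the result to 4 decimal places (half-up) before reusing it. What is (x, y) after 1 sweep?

(0.0000, 1.2500)

Iteration 1:
  x = (0 - (-1)·0.0000) / (2) = 0.0000
  y = (7 - (3.6)·0.0000) / (5.6) = 1.2500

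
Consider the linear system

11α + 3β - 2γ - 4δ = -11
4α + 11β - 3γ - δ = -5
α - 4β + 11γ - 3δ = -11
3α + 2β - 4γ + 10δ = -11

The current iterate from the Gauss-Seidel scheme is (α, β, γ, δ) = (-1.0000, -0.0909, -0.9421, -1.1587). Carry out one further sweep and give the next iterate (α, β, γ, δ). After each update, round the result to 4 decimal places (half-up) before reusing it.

One sweep:
  α = (-11 - (3)·-0.0909 - (-2)·-0.9421 - (-4)·-1.1587) / (11) = -1.5678
  β = (-5 - (4)·-1.5678 - (-3)·-0.9421 - (-1)·-1.1587) / (11) = -0.2467
  γ = (-11 - (1)·-1.5678 - (-4)·-0.2467 - (-3)·-1.1587) / (11) = -1.2632
  δ = (-11 - (3)·-1.5678 - (2)·-0.2467 - (-4)·-1.2632) / (10) = -1.0856

(-1.5678, -0.2467, -1.2632, -1.0856)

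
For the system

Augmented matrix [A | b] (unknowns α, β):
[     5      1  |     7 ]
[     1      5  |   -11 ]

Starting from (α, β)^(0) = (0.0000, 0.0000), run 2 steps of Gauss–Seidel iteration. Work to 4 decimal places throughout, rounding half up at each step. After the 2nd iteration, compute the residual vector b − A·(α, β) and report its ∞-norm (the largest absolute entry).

0.0992

Iteration 1:
  α = (7 - (1)·0.0000) / (5) = 1.4000
  β = (-11 - (1)·1.4000) / (5) = -2.4800
Iteration 2:
  α = (7 - (1)·-2.4800) / (5) = 1.8960
  β = (-11 - (1)·1.8960) / (5) = -2.5792
Residual b − A·x = (0.0992, 0.0000); ∞-norm = 0.0992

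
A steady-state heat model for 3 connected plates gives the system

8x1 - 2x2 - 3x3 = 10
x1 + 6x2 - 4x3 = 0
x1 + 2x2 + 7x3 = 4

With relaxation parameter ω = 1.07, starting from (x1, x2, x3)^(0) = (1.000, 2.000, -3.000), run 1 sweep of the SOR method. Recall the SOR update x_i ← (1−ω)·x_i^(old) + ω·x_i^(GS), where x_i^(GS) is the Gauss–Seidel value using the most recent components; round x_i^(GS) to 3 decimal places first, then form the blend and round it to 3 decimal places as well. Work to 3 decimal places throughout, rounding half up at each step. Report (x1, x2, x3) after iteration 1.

(0.599, -2.387, 1.460)

Iteration 1:
  x1: GS value = (10 - (-2)·2.000 - (-3)·-3.000) / (8) = 0.625;  x1 ← (1−ω)·1.000 + ω·0.625 = 0.599
  x2: GS value = (0 - (1)·0.599 - (-4)·-3.000) / (6) = -2.100;  x2 ← (1−ω)·2.000 + ω·-2.100 = -2.387
  x3: GS value = (4 - (1)·0.599 - (2)·-2.387) / (7) = 1.168;  x3 ← (1−ω)·-3.000 + ω·1.168 = 1.460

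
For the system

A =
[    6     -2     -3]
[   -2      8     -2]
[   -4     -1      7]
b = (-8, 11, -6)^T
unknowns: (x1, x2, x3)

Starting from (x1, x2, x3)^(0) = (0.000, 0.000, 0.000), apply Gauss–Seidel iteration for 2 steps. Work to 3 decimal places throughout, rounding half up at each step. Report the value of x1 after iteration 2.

Iteration 1:
  x1 = (-8 - (-2)·0.000 - (-3)·0.000) / (6) = -1.333
  x2 = (11 - (-2)·-1.333 - (-2)·0.000) / (8) = 1.042
  x3 = (-6 - (-4)·-1.333 - (-1)·1.042) / (7) = -1.470
Iteration 2:
  x1 = (-8 - (-2)·1.042 - (-3)·-1.470) / (6) = -1.721
  x2 = (11 - (-2)·-1.721 - (-2)·-1.470) / (8) = 0.577
  x3 = (-6 - (-4)·-1.721 - (-1)·0.577) / (7) = -1.758

-1.721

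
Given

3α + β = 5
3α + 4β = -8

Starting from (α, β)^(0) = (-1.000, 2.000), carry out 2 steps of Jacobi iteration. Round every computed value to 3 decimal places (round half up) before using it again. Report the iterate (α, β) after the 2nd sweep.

Iteration 1:
  α = (5 - (1)·2.000) / (3) = 1.000
  β = (-8 - (3)·-1.000) / (4) = -1.250
Iteration 2:
  α = (5 - (1)·-1.250) / (3) = 2.083
  β = (-8 - (3)·1.000) / (4) = -2.750

(2.083, -2.750)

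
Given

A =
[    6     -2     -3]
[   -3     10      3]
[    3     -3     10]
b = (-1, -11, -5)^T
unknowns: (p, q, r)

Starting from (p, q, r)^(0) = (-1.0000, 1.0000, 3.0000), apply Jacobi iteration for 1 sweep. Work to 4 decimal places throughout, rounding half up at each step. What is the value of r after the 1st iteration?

Iteration 1:
  p = (-1 - (-2)·1.0000 - (-3)·3.0000) / (6) = 1.6667
  q = (-11 - (-3)·-1.0000 - (3)·3.0000) / (10) = -2.3000
  r = (-5 - (3)·-1.0000 - (-3)·1.0000) / (10) = 0.1000

0.1000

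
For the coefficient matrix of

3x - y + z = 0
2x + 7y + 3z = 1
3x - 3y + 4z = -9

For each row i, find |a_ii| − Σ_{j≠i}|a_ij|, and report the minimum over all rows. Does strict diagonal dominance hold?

row 1: |3| − (1+1) = 1
row 2: |7| − (2+3) = 2
row 3: |4| − (3+3) = -2
minimum over rows = -2 → not strictly diagonally dominant

-2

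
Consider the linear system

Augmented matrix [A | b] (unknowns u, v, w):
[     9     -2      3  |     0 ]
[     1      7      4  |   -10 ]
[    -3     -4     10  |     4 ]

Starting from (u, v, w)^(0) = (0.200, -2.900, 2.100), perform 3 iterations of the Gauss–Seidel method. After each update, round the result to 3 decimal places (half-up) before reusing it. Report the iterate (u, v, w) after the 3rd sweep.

(-0.186, -1.402, -0.217)

Iteration 1:
  u = (0 - (-2)·-2.900 - (3)·2.100) / (9) = -1.344
  v = (-10 - (1)·-1.344 - (4)·2.100) / (7) = -2.437
  w = (4 - (-3)·-1.344 - (-4)·-2.437) / (10) = -0.978
Iteration 2:
  u = (0 - (-2)·-2.437 - (3)·-0.978) / (9) = -0.216
  v = (-10 - (1)·-0.216 - (4)·-0.978) / (7) = -0.839
  w = (4 - (-3)·-0.216 - (-4)·-0.839) / (10) = 0.000
Iteration 3:
  u = (0 - (-2)·-0.839 - (3)·0.000) / (9) = -0.186
  v = (-10 - (1)·-0.186 - (4)·0.000) / (7) = -1.402
  w = (4 - (-3)·-0.186 - (-4)·-1.402) / (10) = -0.217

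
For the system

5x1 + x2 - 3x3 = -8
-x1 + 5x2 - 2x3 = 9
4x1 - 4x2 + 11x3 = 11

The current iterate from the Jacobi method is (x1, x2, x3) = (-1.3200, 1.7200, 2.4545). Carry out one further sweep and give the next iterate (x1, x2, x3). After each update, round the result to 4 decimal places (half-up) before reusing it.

One sweep:
  x1 = (-8 - (1)·1.7200 - (-3)·2.4545) / (5) = -0.4713
  x2 = (9 - (-1)·-1.3200 - (-2)·2.4545) / (5) = 2.5178
  x3 = (11 - (4)·-1.3200 - (-4)·1.7200) / (11) = 2.1055

(-0.4713, 2.5178, 2.1055)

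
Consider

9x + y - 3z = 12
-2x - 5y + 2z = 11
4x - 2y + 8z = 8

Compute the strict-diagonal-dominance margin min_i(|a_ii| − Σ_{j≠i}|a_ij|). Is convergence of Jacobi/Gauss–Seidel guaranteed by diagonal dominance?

1

row 1: |9| − (1+3) = 5
row 2: |-5| − (2+2) = 1
row 3: |8| − (4+2) = 2
minimum over rows = 1 → strictly diagonally dominant (convergence guaranteed)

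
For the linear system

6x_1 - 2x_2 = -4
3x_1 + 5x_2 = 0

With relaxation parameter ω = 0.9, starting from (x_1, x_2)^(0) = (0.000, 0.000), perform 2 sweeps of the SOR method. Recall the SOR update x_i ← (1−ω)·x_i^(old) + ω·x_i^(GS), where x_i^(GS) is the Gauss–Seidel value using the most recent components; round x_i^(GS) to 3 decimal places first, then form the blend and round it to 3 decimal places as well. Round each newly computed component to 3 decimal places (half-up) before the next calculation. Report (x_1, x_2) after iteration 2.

Iteration 1:
  x_1: GS value = (-4 - (-2)·0.000) / (6) = -0.667;  x_1 ← (1−ω)·0.000 + ω·-0.667 = -0.600
  x_2: GS value = (0 - (3)·-0.600) / (5) = 0.360;  x_2 ← (1−ω)·0.000 + ω·0.360 = 0.324
Iteration 2:
  x_1: GS value = (-4 - (-2)·0.324) / (6) = -0.559;  x_1 ← (1−ω)·-0.600 + ω·-0.559 = -0.563
  x_2: GS value = (0 - (3)·-0.563) / (5) = 0.338;  x_2 ← (1−ω)·0.324 + ω·0.338 = 0.337

(-0.563, 0.337)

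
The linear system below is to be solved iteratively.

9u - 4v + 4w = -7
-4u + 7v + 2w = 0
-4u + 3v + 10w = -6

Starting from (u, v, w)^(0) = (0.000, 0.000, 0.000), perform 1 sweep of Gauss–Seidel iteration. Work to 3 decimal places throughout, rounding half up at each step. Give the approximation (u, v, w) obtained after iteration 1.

(-0.778, -0.445, -0.778)

Iteration 1:
  u = (-7 - (-4)·0.000 - (4)·0.000) / (9) = -0.778
  v = (0 - (-4)·-0.778 - (2)·0.000) / (7) = -0.445
  w = (-6 - (-4)·-0.778 - (3)·-0.445) / (10) = -0.778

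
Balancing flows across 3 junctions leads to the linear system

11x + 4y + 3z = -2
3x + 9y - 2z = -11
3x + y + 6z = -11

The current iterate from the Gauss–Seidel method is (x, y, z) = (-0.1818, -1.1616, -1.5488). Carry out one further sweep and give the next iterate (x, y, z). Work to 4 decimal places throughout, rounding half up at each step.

One sweep:
  x = (-2 - (4)·-1.1616 - (3)·-1.5488) / (11) = 0.6630
  y = (-11 - (3)·0.6630 - (-2)·-1.5488) / (9) = -1.7874
  z = (-11 - (3)·0.6630 - (1)·-1.7874) / (6) = -1.8669

(0.6630, -1.7874, -1.8669)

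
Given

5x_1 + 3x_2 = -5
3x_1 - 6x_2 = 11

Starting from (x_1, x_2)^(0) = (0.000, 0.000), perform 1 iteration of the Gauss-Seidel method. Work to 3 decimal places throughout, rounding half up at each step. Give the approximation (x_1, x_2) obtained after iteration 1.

Iteration 1:
  x_1 = (-5 - (3)·0.000) / (5) = -1.000
  x_2 = (11 - (3)·-1.000) / (-6) = -2.333

(-1.000, -2.333)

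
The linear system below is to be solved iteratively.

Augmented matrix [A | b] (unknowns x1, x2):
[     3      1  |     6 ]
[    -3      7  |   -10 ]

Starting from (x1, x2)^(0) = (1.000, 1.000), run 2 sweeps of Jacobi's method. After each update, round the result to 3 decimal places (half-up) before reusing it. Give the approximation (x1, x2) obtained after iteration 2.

(2.333, -0.714)

Iteration 1:
  x1 = (6 - (1)·1.000) / (3) = 1.667
  x2 = (-10 - (-3)·1.000) / (7) = -1.000
Iteration 2:
  x1 = (6 - (1)·-1.000) / (3) = 2.333
  x2 = (-10 - (-3)·1.667) / (7) = -0.714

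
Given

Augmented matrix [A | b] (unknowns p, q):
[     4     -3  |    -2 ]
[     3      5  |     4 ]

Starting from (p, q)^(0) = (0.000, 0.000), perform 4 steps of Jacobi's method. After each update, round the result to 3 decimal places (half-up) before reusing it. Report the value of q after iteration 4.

Iteration 1:
  p = (-2 - (-3)·0.000) / (4) = -0.500
  q = (4 - (3)·0.000) / (5) = 0.800
Iteration 2:
  p = (-2 - (-3)·0.800) / (4) = 0.100
  q = (4 - (3)·-0.500) / (5) = 1.100
Iteration 3:
  p = (-2 - (-3)·1.100) / (4) = 0.325
  q = (4 - (3)·0.100) / (5) = 0.740
Iteration 4:
  p = (-2 - (-3)·0.740) / (4) = 0.055
  q = (4 - (3)·0.325) / (5) = 0.605

0.605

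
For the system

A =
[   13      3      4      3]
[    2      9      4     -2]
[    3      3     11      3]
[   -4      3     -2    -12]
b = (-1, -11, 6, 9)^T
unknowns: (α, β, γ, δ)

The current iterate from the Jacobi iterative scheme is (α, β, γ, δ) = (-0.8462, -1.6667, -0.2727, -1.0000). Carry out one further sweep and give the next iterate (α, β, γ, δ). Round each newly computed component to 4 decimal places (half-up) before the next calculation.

One sweep:
  α = (-1 - (3)·-1.6667 - (4)·-0.2727 - (3)·-1.0000) / (13) = 0.6224
  β = (-11 - (2)·-0.8462 - (4)·-0.2727 - (-2)·-1.0000) / (9) = -1.1352
  γ = (6 - (3)·-0.8462 - (3)·-1.6667 - (3)·-1.0000) / (11) = 1.5035
  δ = (9 - (-4)·-0.8462 - (3)·-1.6667 - (-2)·-0.2727) / (-12) = -0.8392

(0.6224, -1.1352, 1.5035, -0.8392)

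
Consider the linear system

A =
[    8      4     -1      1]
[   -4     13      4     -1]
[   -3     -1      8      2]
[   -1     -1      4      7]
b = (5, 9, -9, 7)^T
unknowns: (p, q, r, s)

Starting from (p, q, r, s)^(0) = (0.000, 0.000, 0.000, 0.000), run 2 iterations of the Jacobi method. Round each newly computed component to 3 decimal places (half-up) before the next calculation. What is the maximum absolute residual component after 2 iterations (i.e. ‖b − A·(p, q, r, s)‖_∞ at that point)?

Iteration 1:
  p = (5 - (4)·0.000 - (-1)·0.000 - (1)·0.000) / (8) = 0.625
  q = (9 - (-4)·0.000 - (4)·0.000 - (-1)·0.000) / (13) = 0.692
  r = (-9 - (-3)·0.000 - (-1)·0.000 - (2)·0.000) / (8) = -1.125
  s = (7 - (-1)·0.000 - (-1)·0.000 - (4)·0.000) / (7) = 1.000
Iteration 2:
  p = (5 - (4)·0.692 - (-1)·-1.125 - (1)·1.000) / (8) = 0.013
  q = (9 - (-4)·0.625 - (4)·-1.125 - (-1)·1.000) / (13) = 1.308
  r = (-9 - (-3)·0.625 - (-1)·0.692 - (2)·1.000) / (8) = -1.054
  s = (7 - (-1)·0.625 - (-1)·0.692 - (4)·-1.125) / (7) = 1.831
Residual b − A·x = (-3.221, -1.905, -2.883, -0.280); ∞-norm = 3.221

3.221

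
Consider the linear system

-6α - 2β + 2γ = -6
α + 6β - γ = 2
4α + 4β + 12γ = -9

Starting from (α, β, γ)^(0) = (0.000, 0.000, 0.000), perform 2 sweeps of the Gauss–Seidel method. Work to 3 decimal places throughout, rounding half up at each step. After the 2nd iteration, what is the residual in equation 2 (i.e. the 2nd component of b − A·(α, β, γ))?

0.186

Iteration 1:
  α = (-6 - (-2)·0.000 - (2)·0.000) / (-6) = 1.000
  β = (2 - (1)·1.000 - (-1)·0.000) / (6) = 0.167
  γ = (-9 - (4)·1.000 - (4)·0.167) / (12) = -1.139
Iteration 2:
  α = (-6 - (-2)·0.167 - (2)·-1.139) / (-6) = 0.565
  β = (2 - (1)·0.565 - (-1)·-1.139) / (6) = 0.049
  γ = (-9 - (4)·0.565 - (4)·0.049) / (12) = -0.955
Residual b − A·x = (-0.602, 0.186, 0.004)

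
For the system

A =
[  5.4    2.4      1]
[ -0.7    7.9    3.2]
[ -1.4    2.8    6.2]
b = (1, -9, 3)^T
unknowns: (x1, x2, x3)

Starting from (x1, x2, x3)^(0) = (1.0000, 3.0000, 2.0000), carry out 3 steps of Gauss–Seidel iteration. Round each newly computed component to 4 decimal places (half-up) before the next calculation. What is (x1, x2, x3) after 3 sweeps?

Iteration 1:
  x1 = (1 - (2.4)·3.0000 - (1)·2.0000) / (5.4) = -1.5185
  x2 = (-9 - (-0.7)·-1.5185 - (3.2)·2.0000) / (7.9) = -2.0839
  x3 = (3 - (-1.4)·-1.5185 - (2.8)·-2.0839) / (6.2) = 1.0821
Iteration 2:
  x1 = (1 - (2.4)·-2.0839 - (1)·1.0821) / (5.4) = 0.9110
  x2 = (-9 - (-0.7)·0.9110 - (3.2)·1.0821) / (7.9) = -1.4968
  x3 = (3 - (-1.4)·0.9110 - (2.8)·-1.4968) / (6.2) = 1.3656
Iteration 3:
  x1 = (1 - (2.4)·-1.4968 - (1)·1.3656) / (5.4) = 0.5975
  x2 = (-9 - (-0.7)·0.5975 - (3.2)·1.3656) / (7.9) = -1.6395
  x3 = (3 - (-1.4)·0.5975 - (2.8)·-1.6395) / (6.2) = 1.3592

(0.5975, -1.6395, 1.3592)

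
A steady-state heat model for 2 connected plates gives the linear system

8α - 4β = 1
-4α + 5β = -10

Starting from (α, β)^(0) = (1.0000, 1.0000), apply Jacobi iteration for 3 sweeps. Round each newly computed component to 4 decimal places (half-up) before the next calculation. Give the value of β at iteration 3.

Iteration 1:
  α = (1 - (-4)·1.0000) / (8) = 0.6250
  β = (-10 - (-4)·1.0000) / (5) = -1.2000
Iteration 2:
  α = (1 - (-4)·-1.2000) / (8) = -0.4750
  β = (-10 - (-4)·0.6250) / (5) = -1.5000
Iteration 3:
  α = (1 - (-4)·-1.5000) / (8) = -0.6250
  β = (-10 - (-4)·-0.4750) / (5) = -2.3800

-2.3800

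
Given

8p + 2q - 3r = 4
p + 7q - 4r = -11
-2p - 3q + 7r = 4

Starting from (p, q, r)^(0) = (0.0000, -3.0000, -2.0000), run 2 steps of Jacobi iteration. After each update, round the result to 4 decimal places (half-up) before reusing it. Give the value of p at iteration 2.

Iteration 1:
  p = (4 - (2)·-3.0000 - (-3)·-2.0000) / (8) = 0.5000
  q = (-11 - (1)·0.0000 - (-4)·-2.0000) / (7) = -2.7143
  r = (4 - (-2)·0.0000 - (-3)·-3.0000) / (7) = -0.7143
Iteration 2:
  p = (4 - (2)·-2.7143 - (-3)·-0.7143) / (8) = 0.9107
  q = (-11 - (1)·0.5000 - (-4)·-0.7143) / (7) = -2.0510
  r = (4 - (-2)·0.5000 - (-3)·-2.7143) / (7) = -0.4490

0.9107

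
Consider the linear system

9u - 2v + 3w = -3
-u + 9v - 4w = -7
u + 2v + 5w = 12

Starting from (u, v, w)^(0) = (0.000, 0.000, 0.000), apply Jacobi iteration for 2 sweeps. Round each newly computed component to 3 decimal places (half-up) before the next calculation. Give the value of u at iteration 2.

Iteration 1:
  u = (-3 - (-2)·0.000 - (3)·0.000) / (9) = -0.333
  v = (-7 - (-1)·0.000 - (-4)·0.000) / (9) = -0.778
  w = (12 - (1)·0.000 - (2)·0.000) / (5) = 2.400
Iteration 2:
  u = (-3 - (-2)·-0.778 - (3)·2.400) / (9) = -1.306
  v = (-7 - (-1)·-0.333 - (-4)·2.400) / (9) = 0.252
  w = (12 - (1)·-0.333 - (2)·-0.778) / (5) = 2.778

-1.306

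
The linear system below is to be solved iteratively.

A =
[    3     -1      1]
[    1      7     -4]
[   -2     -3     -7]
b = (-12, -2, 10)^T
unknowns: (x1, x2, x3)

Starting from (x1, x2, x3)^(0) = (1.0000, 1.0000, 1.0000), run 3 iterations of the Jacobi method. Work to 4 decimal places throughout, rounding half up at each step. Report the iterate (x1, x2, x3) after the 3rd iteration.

Iteration 1:
  x1 = (-12 - (-1)·1.0000 - (1)·1.0000) / (3) = -4.0000
  x2 = (-2 - (1)·1.0000 - (-4)·1.0000) / (7) = 0.1429
  x3 = (10 - (-2)·1.0000 - (-3)·1.0000) / (-7) = -2.1429
Iteration 2:
  x1 = (-12 - (-1)·0.1429 - (1)·-2.1429) / (3) = -3.2381
  x2 = (-2 - (1)·-4.0000 - (-4)·-2.1429) / (7) = -0.9388
  x3 = (10 - (-2)·-4.0000 - (-3)·0.1429) / (-7) = -0.3470
Iteration 3:
  x1 = (-12 - (-1)·-0.9388 - (1)·-0.3470) / (3) = -4.1973
  x2 = (-2 - (1)·-3.2381 - (-4)·-0.3470) / (7) = -0.0214
  x3 = (10 - (-2)·-3.2381 - (-3)·-0.9388) / (-7) = -0.1011

(-4.1973, -0.0214, -0.1011)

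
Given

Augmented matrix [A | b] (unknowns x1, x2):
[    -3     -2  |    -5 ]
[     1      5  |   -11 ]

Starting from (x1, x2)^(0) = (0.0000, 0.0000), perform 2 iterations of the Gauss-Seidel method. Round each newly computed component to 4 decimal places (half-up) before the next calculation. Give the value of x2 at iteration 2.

-2.8711

Iteration 1:
  x1 = (-5 - (-2)·0.0000) / (-3) = 1.6667
  x2 = (-11 - (1)·1.6667) / (5) = -2.5333
Iteration 2:
  x1 = (-5 - (-2)·-2.5333) / (-3) = 3.3555
  x2 = (-11 - (1)·3.3555) / (5) = -2.8711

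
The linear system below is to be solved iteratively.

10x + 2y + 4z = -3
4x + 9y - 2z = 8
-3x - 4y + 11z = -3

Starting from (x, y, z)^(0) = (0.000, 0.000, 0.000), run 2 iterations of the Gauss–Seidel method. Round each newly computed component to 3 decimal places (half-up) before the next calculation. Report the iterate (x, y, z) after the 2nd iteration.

Iteration 1:
  x = (-3 - (2)·0.000 - (4)·0.000) / (10) = -0.300
  y = (8 - (4)·-0.300 - (-2)·0.000) / (9) = 1.022
  z = (-3 - (-3)·-0.300 - (-4)·1.022) / (11) = 0.017
Iteration 2:
  x = (-3 - (2)·1.022 - (4)·0.017) / (10) = -0.511
  y = (8 - (4)·-0.511 - (-2)·0.017) / (9) = 1.120
  z = (-3 - (-3)·-0.511 - (-4)·1.120) / (11) = -0.005

(-0.511, 1.120, -0.005)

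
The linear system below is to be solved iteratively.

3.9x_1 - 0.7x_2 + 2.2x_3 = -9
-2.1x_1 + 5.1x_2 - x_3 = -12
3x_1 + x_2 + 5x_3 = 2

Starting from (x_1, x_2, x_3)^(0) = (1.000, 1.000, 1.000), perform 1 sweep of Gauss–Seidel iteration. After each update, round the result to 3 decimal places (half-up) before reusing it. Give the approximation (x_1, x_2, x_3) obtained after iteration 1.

(-2.692, -3.265, 2.668)

Iteration 1:
  x_1 = (-9 - (-0.7)·1.000 - (2.2)·1.000) / (3.9) = -2.692
  x_2 = (-12 - (-2.1)·-2.692 - (-1)·1.000) / (5.1) = -3.265
  x_3 = (2 - (3)·-2.692 - (1)·-3.265) / (5) = 2.668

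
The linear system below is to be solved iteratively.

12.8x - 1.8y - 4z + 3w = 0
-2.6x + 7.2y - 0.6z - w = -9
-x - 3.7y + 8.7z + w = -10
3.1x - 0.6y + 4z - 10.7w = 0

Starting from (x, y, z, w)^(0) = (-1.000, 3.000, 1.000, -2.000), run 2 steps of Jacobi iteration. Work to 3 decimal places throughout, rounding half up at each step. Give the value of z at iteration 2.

Iteration 1:
  x = (0 - (-1.8)·3.000 - (-4)·1.000 - (3)·-2.000) / (12.8) = 1.203
  y = (-9 - (-2.6)·-1.000 - (-0.6)·1.000 - (-1)·-2.000) / (7.2) = -1.806
  z = (-10 - (-1)·-1.000 - (-3.7)·3.000 - (1)·-2.000) / (8.7) = 0.241
  w = (0 - (3.1)·-1.000 - (-0.6)·3.000 - (4)·1.000) / (-10.7) = -0.084
Iteration 2:
  x = (0 - (-1.8)·-1.806 - (-4)·0.241 - (3)·-0.084) / (12.8) = -0.159
  y = (-9 - (-2.6)·1.203 - (-0.6)·0.241 - (-1)·-0.084) / (7.2) = -0.807
  z = (-10 - (-1)·1.203 - (-3.7)·-1.806 - (1)·-0.084) / (8.7) = -1.770
  w = (0 - (3.1)·1.203 - (-0.6)·-1.806 - (4)·0.241) / (-10.7) = 0.540

-1.770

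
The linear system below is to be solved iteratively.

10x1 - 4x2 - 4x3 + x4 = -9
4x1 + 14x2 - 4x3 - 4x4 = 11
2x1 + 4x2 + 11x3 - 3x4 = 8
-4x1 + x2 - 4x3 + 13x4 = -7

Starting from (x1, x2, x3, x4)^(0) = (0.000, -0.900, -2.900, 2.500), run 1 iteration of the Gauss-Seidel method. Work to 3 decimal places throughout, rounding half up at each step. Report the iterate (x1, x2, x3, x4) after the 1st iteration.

Iteration 1:
  x1 = (-9 - (-4)·-0.900 - (-4)·-2.900 - (1)·2.500) / (10) = -2.670
  x2 = (11 - (4)·-2.670 - (-4)·-2.900 - (-4)·2.500) / (14) = 1.434
  x3 = (8 - (2)·-2.670 - (4)·1.434 - (-3)·2.500) / (11) = 1.373
  x4 = (-7 - (-4)·-2.670 - (1)·1.434 - (-4)·1.373) / (13) = -1.048

(-2.670, 1.434, 1.373, -1.048)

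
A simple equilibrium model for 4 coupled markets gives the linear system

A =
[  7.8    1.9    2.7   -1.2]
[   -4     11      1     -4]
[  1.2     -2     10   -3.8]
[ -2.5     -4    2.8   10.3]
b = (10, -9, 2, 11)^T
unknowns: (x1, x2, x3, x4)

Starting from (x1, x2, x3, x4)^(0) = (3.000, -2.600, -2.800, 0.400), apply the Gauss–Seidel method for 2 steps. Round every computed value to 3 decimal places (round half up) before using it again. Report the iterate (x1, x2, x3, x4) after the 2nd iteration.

(1.386, 0.402, 0.875, 1.323)

Iteration 1:
  x1 = (10 - (1.9)·-2.600 - (2.7)·-2.800 - (-1.2)·0.400) / (7.8) = 2.946
  x2 = (-9 - (-4)·2.946 - (1)·-2.800 - (-4)·0.400) / (11) = 0.653
  x3 = (2 - (1.2)·2.946 - (-2)·0.653 - (-3.8)·0.400) / (10) = 0.129
  x4 = (11 - (-2.5)·2.946 - (-4)·0.653 - (2.8)·0.129) / (10.3) = 2.002
Iteration 2:
  x1 = (10 - (1.9)·0.653 - (2.7)·0.129 - (-1.2)·2.002) / (7.8) = 1.386
  x2 = (-9 - (-4)·1.386 - (1)·0.129 - (-4)·2.002) / (11) = 0.402
  x3 = (2 - (1.2)·1.386 - (-2)·0.402 - (-3.8)·2.002) / (10) = 0.875
  x4 = (11 - (-2.5)·1.386 - (-4)·0.402 - (2.8)·0.875) / (10.3) = 1.323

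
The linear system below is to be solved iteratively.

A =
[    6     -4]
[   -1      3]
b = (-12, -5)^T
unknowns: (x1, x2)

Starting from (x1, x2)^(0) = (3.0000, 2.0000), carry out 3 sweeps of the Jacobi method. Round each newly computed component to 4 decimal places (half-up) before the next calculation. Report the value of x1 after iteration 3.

-3.2593

Iteration 1:
  x1 = (-12 - (-4)·2.0000) / (6) = -0.6667
  x2 = (-5 - (-1)·3.0000) / (3) = -0.6667
Iteration 2:
  x1 = (-12 - (-4)·-0.6667) / (6) = -2.4445
  x2 = (-5 - (-1)·-0.6667) / (3) = -1.8889
Iteration 3:
  x1 = (-12 - (-4)·-1.8889) / (6) = -3.2593
  x2 = (-5 - (-1)·-2.4445) / (3) = -2.4815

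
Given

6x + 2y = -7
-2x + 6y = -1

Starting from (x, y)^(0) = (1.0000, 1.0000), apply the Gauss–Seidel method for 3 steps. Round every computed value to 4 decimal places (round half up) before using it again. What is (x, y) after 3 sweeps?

Iteration 1:
  x = (-7 - (2)·1.0000) / (6) = -1.5000
  y = (-1 - (-2)·-1.5000) / (6) = -0.6667
Iteration 2:
  x = (-7 - (2)·-0.6667) / (6) = -0.9444
  y = (-1 - (-2)·-0.9444) / (6) = -0.4815
Iteration 3:
  x = (-7 - (2)·-0.4815) / (6) = -1.0062
  y = (-1 - (-2)·-1.0062) / (6) = -0.5021

(-1.0062, -0.5021)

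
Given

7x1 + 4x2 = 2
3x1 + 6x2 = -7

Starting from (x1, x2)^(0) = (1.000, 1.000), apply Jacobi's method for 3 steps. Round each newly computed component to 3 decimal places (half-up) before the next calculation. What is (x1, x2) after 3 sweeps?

(0.871, -1.786)

Iteration 1:
  x1 = (2 - (4)·1.000) / (7) = -0.286
  x2 = (-7 - (3)·1.000) / (6) = -1.667
Iteration 2:
  x1 = (2 - (4)·-1.667) / (7) = 1.238
  x2 = (-7 - (3)·-0.286) / (6) = -1.024
Iteration 3:
  x1 = (2 - (4)·-1.024) / (7) = 0.871
  x2 = (-7 - (3)·1.238) / (6) = -1.786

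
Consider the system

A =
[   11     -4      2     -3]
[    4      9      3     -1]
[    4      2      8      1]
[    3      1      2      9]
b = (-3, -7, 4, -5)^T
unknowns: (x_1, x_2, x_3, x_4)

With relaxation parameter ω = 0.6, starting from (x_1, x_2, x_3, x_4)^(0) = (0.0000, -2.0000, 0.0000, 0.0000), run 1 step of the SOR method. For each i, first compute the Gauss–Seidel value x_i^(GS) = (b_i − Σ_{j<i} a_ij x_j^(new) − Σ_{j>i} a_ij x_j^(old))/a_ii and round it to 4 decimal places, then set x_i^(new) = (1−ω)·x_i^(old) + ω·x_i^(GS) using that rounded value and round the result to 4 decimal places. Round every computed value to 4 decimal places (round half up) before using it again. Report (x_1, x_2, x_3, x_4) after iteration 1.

(-0.6000, -1.1067, 0.6460, -0.2257)

Iteration 1:
  x_1: GS value = (-3 - (-4)·-2.0000 - (2)·0.0000 - (-3)·0.0000) / (11) = -1.0000;  x_1 ← (1−ω)·0.0000 + ω·-1.0000 = -0.6000
  x_2: GS value = (-7 - (4)·-0.6000 - (3)·0.0000 - (-1)·0.0000) / (9) = -0.5111;  x_2 ← (1−ω)·-2.0000 + ω·-0.5111 = -1.1067
  x_3: GS value = (4 - (4)·-0.6000 - (2)·-1.1067 - (1)·0.0000) / (8) = 1.0767;  x_3 ← (1−ω)·0.0000 + ω·1.0767 = 0.6460
  x_4: GS value = (-5 - (3)·-0.6000 - (1)·-1.1067 - (2)·0.6460) / (9) = -0.3761;  x_4 ← (1−ω)·0.0000 + ω·-0.3761 = -0.2257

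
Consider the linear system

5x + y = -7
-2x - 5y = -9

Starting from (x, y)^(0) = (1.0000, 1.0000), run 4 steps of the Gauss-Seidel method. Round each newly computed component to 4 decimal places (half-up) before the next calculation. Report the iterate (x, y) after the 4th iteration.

Iteration 1:
  x = (-7 - (1)·1.0000) / (5) = -1.6000
  y = (-9 - (-2)·-1.6000) / (-5) = 2.4400
Iteration 2:
  x = (-7 - (1)·2.4400) / (5) = -1.8880
  y = (-9 - (-2)·-1.8880) / (-5) = 2.5552
Iteration 3:
  x = (-7 - (1)·2.5552) / (5) = -1.9110
  y = (-9 - (-2)·-1.9110) / (-5) = 2.5644
Iteration 4:
  x = (-7 - (1)·2.5644) / (5) = -1.9129
  y = (-9 - (-2)·-1.9129) / (-5) = 2.5652

(-1.9129, 2.5652)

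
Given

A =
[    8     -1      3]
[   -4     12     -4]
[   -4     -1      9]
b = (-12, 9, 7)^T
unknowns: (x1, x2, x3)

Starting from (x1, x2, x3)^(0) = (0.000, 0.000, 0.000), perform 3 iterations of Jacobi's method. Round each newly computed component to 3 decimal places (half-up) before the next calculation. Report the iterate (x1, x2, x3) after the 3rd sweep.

Iteration 1:
  x1 = (-12 - (-1)·0.000 - (3)·0.000) / (8) = -1.500
  x2 = (9 - (-4)·0.000 - (-4)·0.000) / (12) = 0.750
  x3 = (7 - (-4)·0.000 - (-1)·0.000) / (9) = 0.778
Iteration 2:
  x1 = (-12 - (-1)·0.750 - (3)·0.778) / (8) = -1.698
  x2 = (9 - (-4)·-1.500 - (-4)·0.778) / (12) = 0.509
  x3 = (7 - (-4)·-1.500 - (-1)·0.750) / (9) = 0.194
Iteration 3:
  x1 = (-12 - (-1)·0.509 - (3)·0.194) / (8) = -1.509
  x2 = (9 - (-4)·-1.698 - (-4)·0.194) / (12) = 0.249
  x3 = (7 - (-4)·-1.698 - (-1)·0.509) / (9) = 0.080

(-1.509, 0.249, 0.080)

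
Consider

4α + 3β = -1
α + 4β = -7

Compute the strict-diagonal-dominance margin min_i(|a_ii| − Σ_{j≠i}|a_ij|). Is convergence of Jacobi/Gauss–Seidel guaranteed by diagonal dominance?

1

row 1: |4| − (3) = 1
row 2: |4| − (1) = 3
minimum over rows = 1 → strictly diagonally dominant (convergence guaranteed)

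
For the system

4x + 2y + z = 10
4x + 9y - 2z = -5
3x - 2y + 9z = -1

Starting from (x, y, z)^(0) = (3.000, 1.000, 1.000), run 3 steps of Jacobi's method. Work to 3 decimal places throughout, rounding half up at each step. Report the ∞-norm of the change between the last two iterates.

Iteration 1:
  x = (10 - (2)·1.000 - (1)·1.000) / (4) = 1.750
  y = (-5 - (4)·3.000 - (-2)·1.000) / (9) = -1.667
  z = (-1 - (3)·3.000 - (-2)·1.000) / (9) = -0.889
Iteration 2:
  x = (10 - (2)·-1.667 - (1)·-0.889) / (4) = 3.556
  y = (-5 - (4)·1.750 - (-2)·-0.889) / (9) = -1.531
  z = (-1 - (3)·1.750 - (-2)·-1.667) / (9) = -1.065
Iteration 3:
  x = (10 - (2)·-1.531 - (1)·-1.065) / (4) = 3.532
  y = (-5 - (4)·3.556 - (-2)·-1.065) / (9) = -2.373
  z = (-1 - (3)·3.556 - (-2)·-1.531) / (9) = -1.637
Change: (-0.024, -0.842, -0.572) → max |·| = 0.842

0.842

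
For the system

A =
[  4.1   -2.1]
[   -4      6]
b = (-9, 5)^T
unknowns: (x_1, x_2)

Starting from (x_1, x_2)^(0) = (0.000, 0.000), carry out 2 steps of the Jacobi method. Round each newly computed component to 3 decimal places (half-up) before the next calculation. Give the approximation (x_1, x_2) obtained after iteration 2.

(-1.768, -0.630)

Iteration 1:
  x_1 = (-9 - (-2.1)·0.000) / (4.1) = -2.195
  x_2 = (5 - (-4)·0.000) / (6) = 0.833
Iteration 2:
  x_1 = (-9 - (-2.1)·0.833) / (4.1) = -1.768
  x_2 = (5 - (-4)·-2.195) / (6) = -0.630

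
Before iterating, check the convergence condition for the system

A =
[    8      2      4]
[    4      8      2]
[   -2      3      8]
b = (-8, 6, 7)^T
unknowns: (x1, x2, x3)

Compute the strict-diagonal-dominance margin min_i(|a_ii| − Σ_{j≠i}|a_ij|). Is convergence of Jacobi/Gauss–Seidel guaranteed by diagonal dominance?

row 1: |8| − (2+4) = 2
row 2: |8| − (4+2) = 2
row 3: |8| − (2+3) = 3
minimum over rows = 2 → strictly diagonally dominant (convergence guaranteed)

2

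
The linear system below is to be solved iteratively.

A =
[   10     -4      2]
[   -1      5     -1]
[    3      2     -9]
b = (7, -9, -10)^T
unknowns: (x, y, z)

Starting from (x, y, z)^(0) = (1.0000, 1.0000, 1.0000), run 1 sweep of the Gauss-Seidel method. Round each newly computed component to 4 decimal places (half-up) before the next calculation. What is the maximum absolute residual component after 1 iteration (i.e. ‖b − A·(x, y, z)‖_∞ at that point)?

9.8712

Iteration 1:
  x = (7 - (-4)·1.0000 - (2)·1.0000) / (10) = 0.9000
  y = (-9 - (-1)·0.9000 - (-1)·1.0000) / (5) = -1.4200
  z = (-10 - (3)·0.9000 - (2)·-1.4200) / (-9) = 1.0956
Residual b − A·x = (-9.8712, 0.0956, 0.0004); ∞-norm = 9.8712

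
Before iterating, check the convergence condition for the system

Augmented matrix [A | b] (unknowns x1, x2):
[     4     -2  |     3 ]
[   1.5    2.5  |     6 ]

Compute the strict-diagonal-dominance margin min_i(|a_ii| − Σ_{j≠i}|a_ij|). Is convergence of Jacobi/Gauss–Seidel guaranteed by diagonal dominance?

row 1: |4| − (2) = 2
row 2: |2.5| − (1.5) = 1
minimum over rows = 1 → strictly diagonally dominant (convergence guaranteed)

1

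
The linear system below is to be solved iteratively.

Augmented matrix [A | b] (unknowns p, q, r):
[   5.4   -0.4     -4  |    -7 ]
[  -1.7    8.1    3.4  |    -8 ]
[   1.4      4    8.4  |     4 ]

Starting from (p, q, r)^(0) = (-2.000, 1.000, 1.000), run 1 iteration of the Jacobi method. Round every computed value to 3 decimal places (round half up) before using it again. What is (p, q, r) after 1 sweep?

Iteration 1:
  p = (-7 - (-0.4)·1.000 - (-4)·1.000) / (5.4) = -0.481
  q = (-8 - (-1.7)·-2.000 - (3.4)·1.000) / (8.1) = -1.827
  r = (4 - (1.4)·-2.000 - (4)·1.000) / (8.4) = 0.333

(-0.481, -1.827, 0.333)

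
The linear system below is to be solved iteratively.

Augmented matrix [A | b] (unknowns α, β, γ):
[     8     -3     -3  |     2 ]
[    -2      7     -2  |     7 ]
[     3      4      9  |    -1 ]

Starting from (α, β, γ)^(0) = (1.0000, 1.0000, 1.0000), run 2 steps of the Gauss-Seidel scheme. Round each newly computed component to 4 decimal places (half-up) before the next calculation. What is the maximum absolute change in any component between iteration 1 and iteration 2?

0.7806

Iteration 1:
  α = (2 - (-3)·1.0000 - (-3)·1.0000) / (8) = 1.0000
  β = (7 - (-2)·1.0000 - (-2)·1.0000) / (7) = 1.5714
  γ = (-1 - (3)·1.0000 - (4)·1.5714) / (9) = -1.1428
Iteration 2:
  α = (2 - (-3)·1.5714 - (-3)·-1.1428) / (8) = 0.4107
  β = (7 - (-2)·0.4107 - (-2)·-1.1428) / (7) = 0.7908
  γ = (-1 - (3)·0.4107 - (4)·0.7908) / (9) = -0.5995
Change: (-0.5893, -0.7806, 0.5433) → max |·| = 0.7806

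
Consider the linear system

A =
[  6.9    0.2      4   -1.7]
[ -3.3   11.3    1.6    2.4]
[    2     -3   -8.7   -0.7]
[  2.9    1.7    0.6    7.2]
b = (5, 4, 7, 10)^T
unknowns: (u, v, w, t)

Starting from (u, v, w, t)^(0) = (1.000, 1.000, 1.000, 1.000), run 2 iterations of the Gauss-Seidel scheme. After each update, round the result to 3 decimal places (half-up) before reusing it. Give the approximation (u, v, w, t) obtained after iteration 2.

(1.525, 0.644, -0.780, 0.688)

Iteration 1:
  u = (5 - (0.2)·1.000 - (4)·1.000 - (-1.7)·1.000) / (6.9) = 0.362
  v = (4 - (-3.3)·0.362 - (1.6)·1.000 - (2.4)·1.000) / (11.3) = 0.106
  w = (7 - (2)·0.362 - (-3)·0.106 - (-0.7)·1.000) / (-8.7) = -0.838
  t = (10 - (2.9)·0.362 - (1.7)·0.106 - (0.6)·-0.838) / (7.2) = 1.288
Iteration 2:
  u = (5 - (0.2)·0.106 - (4)·-0.838 - (-1.7)·1.288) / (6.9) = 1.525
  v = (4 - (-3.3)·1.525 - (1.6)·-0.838 - (2.4)·1.288) / (11.3) = 0.644
  w = (7 - (2)·1.525 - (-3)·0.644 - (-0.7)·1.288) / (-8.7) = -0.780
  t = (10 - (2.9)·1.525 - (1.7)·0.644 - (0.6)·-0.780) / (7.2) = 0.688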